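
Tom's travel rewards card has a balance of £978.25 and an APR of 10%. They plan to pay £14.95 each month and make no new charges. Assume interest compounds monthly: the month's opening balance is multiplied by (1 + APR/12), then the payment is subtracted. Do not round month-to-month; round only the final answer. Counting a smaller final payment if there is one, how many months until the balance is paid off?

95 months

Monthly rate r = 10%/12 = 0.833333% = 0.00833333.
Recurrence: B ← B·(1+r) − £14.95.
Month 1: interest £8.15; balance after payment £971.45.
Month 2: interest £8.10; balance after payment £964.60.
Closed form: n = −ln(1 − rB₀/P)/ln(1+r) = −ln(0.45471)/ln(1.00833) ≈ 94.965, so the balance reaches zero during payment 95.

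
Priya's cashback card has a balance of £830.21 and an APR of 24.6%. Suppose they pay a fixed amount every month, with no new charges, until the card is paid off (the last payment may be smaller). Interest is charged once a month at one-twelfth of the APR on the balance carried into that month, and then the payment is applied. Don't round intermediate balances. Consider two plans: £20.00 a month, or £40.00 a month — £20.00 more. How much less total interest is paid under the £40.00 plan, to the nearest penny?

£783.60

Monthly rate r = 24.6%/12 = 2.05% = 0.0205.
At £20.00/mo: n = ⌈−ln(1 − rB₀/P)/ln(1+r)⌉ = 94 payments (last £16.15); total interest = total paid − £830.21 = £1,045.94.
At £40.00/mo: 28 payments (last £12.55); total interest £262.34.
Interest saved = £1,045.94 − £262.34 = £783.60.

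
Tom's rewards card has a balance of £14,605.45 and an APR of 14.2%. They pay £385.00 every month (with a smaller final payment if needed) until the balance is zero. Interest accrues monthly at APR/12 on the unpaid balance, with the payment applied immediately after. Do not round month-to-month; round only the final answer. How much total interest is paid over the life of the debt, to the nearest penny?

Monthly rate r = 14.2%/12 = 1.18333% = 0.0118333.
Payoff takes n = ⌈−ln(1 − rB₀/P)/ln(1+r)⌉ = ⌈50.652⌉ = 51 payments; the last is £251.45.
Total paid = 50·£385.00 + £251.45 = £19,501.45.
Total interest = total paid − principal = £19,501.45 − £14,605.45 = £4,896.00.

£4,896.00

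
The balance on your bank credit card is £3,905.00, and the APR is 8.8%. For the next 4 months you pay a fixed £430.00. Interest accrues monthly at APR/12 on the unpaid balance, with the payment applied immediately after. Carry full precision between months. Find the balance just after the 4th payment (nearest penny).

£2,281.80

Monthly rate r = 8.8%/12 = 0.733333% = 0.00733333.
Each month: B ← B·(1+r) − £430.00.
Month 1: interest £28.64; balance after payment £3,503.64.
Month 2: interest £25.69; balance after payment £3,099.33.
Month 3: interest £22.73; balance after payment £2,692.06.
Month 4: interest £19.74; balance after payment £2,281.80.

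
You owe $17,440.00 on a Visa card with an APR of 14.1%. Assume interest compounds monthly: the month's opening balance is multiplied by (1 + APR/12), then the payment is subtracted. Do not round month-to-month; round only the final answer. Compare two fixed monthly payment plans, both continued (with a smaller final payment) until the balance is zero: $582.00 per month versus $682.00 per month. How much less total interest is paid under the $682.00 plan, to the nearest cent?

Monthly rate r = 14.1%/12 = 1.175% = 0.01175.
At $582.00/mo: n = ⌈−ln(1 − rB₀/P)/ln(1+r)⌉ = 38 payments (last $89.99); total interest = total paid − $17,440.00 = $4,183.99.
At $682.00/mo: 31 payments (last $403.82); total interest $3,423.82.
Interest saved = $4,183.99 − $3,423.82 = $760.17.

$760.17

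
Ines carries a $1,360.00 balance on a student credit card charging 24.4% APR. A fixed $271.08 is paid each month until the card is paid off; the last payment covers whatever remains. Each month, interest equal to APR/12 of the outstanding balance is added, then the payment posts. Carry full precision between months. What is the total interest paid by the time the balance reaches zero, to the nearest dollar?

$90

Monthly rate r = 24.4%/12 = 2.03333% = 0.0203333.
Payoff takes n = ⌈−ln(1 − rB₀/P)/ln(1+r)⌉ = ⌈5.345⌉ = 6 payments; the last is $94.23.
Total paid = 5·$271.08 + $94.23 = $1,449.63.
Total interest = total paid − principal = $1,449.63 − $1,360.00 = $89.63.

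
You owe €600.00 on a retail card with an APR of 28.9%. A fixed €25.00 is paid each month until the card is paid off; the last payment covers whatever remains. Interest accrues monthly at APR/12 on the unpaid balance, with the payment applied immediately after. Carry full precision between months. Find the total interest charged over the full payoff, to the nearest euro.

€306

Monthly rate r = 28.9%/12 = 2.40833% = 0.0240833.
Payoff takes n = ⌈−ln(1 − rB₀/P)/ln(1+r)⌉ = ⌈36.253⌉ = 37 payments; the last is €6.39.
Total paid = 36·€25.00 + €6.39 = €906.39.
Total interest = total paid − principal = €906.39 − €600.00 = €306.39.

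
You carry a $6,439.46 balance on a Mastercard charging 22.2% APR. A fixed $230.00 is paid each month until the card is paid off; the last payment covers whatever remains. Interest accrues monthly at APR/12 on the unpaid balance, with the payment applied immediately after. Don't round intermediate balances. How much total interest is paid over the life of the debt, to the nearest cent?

$2,716.74

Monthly rate r = 22.2%/12 = 1.85% = 0.0185.
Payoff takes n = ⌈−ln(1 − rB₀/P)/ln(1+r)⌉ = ⌈39.808⌉ = 40 payments; the last is $186.20.
Total paid = 39·$230.00 + $186.20 = $9,156.20.
Total interest = total paid − principal = $9,156.20 − $6,439.46 = $2,716.74.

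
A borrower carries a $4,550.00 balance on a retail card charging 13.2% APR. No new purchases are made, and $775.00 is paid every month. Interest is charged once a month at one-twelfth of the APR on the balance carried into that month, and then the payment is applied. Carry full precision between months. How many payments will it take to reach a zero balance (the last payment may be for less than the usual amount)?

7 payments

Monthly rate r = 13.2%/12 = 1.1% = 0.011.
Recurrence: B ← B·(1+r) − $775.00.
Month 1: interest $50.05; balance after payment $3,825.05.
Month 2: interest $42.08; balance after payment $3,092.13.
Closed form: n = −ln(1 − rB₀/P)/ln(1+r) = −ln(0.93542)/ln(1.011) ≈ 6.102, so the balance reaches zero during payment 7.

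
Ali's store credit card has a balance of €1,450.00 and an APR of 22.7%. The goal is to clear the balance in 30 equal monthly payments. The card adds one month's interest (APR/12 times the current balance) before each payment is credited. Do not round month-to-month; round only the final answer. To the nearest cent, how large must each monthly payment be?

€63.78

Monthly rate r = 22.7%/12 = 1.89167% = 0.0189167.
Level-payment amortization: P = B₀·r / (1 − (1+r)^(−n)) = 1450.00·0.0189167 / (1 − 1.01892^(−30)).
Denominator 1 − (1+r)^(−30) = 0.430045725.
P = 27.4292 / 0.430045725 ≈ 63.78.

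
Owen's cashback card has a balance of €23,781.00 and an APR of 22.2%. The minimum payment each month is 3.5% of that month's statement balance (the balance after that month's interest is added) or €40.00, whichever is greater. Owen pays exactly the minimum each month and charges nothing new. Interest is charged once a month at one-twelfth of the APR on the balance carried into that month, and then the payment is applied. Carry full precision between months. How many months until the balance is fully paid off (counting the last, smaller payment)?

217 months

Monthly rate r = 22.2%/12 = 1.85% = 0.0185.
While 3.5% of the post-interest balance exceeds €40.00, each month B ← (B·(1+r))·(1 − 0.035), i.e. B shrinks by the factor (1+r)·0.965 = 0.98285.
This holds for months 1–177. Entering month 178 the balance is €1,113.44; 3.5% of the post-interest balance is now below €40.00, so the flat €40.00 minimum applies from here.
From month 178 a fixed €40.00 at rate r clears €1,113.44 in 40 more payments. Total: 177 + 40 = 217 months.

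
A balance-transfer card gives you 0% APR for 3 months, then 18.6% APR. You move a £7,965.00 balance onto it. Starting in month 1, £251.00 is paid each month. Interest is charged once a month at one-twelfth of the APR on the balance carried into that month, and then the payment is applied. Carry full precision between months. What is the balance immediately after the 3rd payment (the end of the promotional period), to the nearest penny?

£7,212.00

Promo months 1–3 at r₀ = 0%/12 = 0; months 4+ at r₁ = 18.6%/12 = 0.0155.
After month 3 (no interest yet): B = £7,965.00 − 3·£251.00 = £7,212.00.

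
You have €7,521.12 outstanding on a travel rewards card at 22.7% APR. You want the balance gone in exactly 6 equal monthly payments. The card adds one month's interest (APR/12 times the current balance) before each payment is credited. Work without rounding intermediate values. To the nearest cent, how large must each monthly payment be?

Monthly rate r = 22.7%/12 = 1.89167% = 0.0189167.
Level-payment amortization: P = B₀·r / (1 − (1+r)^(−n)) = 7521.12·0.0189167 / (1 − 1.01892^(−6)).
Denominator 1 − (1+r)^(−6) = 0.106348882.
P = 142.275 / 0.106348882 ≈ 1337.81.

€1,337.81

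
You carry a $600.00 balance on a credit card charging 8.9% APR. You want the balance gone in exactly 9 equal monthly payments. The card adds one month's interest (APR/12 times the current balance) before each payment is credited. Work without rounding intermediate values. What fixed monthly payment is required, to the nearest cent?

Monthly rate r = 8.9%/12 = 0.741667% = 0.00741667.
Level-payment amortization: P = B₀·r / (1 − (1+r)^(−n)) = 600.00·0.00741667 / (1 − 1.00742^(−9)).
Denominator 1 − (1+r)^(−9) = 0.0643405329.
P = 4.45 / 0.0643405329 ≈ 69.16.

$69.16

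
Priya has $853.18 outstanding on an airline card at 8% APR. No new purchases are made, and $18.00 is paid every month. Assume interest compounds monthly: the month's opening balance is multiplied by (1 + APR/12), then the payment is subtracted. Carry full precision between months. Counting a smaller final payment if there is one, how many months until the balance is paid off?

Monthly rate r = 8%/12 = 0.666667% = 0.00666667.
Recurrence: B ← B·(1+r) − $18.00.
Month 1: interest $5.69; balance after payment $840.87.
Month 2: interest $5.61; balance after payment $828.47.
Closed form: n = −ln(1 − rB₀/P)/ln(1+r) = −ln(0.68401)/ln(1.00667) ≈ 57.158, so the balance reaches zero during payment 58.

58 months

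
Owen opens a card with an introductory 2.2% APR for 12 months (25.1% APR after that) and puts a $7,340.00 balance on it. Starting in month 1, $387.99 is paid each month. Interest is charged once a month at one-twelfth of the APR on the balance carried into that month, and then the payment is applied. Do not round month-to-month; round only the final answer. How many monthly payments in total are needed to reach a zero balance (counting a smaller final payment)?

20 payments

Promo months 1–12 at r₀ = 2.2%/12 = 0.00183333; months 13+ at r₁ = 25.1%/12 = 0.0209167.
After month 12: iterate B ← B·(1+r₀) − $387.99 for 12 months → $2,800.00.
Then at r₁ with $387.99/mo: n₂ = −ln(1 − r₁·B/P)/ln(1+r₁) ≈ 7.90 → 8 more payments.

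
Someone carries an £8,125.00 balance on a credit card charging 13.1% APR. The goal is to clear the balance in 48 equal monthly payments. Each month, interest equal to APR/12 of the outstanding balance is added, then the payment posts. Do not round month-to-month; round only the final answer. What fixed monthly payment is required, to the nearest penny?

Monthly rate r = 13.1%/12 = 1.09167% = 0.0109167.
Level-payment amortization: P = B₀·r / (1 − (1+r)^(−n)) = 8125.00·0.0109167 / (1 − 1.01092^(−48)).
Denominator 1 − (1+r)^(−48) = 0.406168981.
P = 88.6979 / 0.406168981 ≈ 218.38.

£218.38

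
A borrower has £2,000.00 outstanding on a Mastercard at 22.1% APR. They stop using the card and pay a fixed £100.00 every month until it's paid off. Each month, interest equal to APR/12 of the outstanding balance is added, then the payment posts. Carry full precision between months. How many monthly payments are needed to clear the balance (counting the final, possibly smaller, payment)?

26 months

Monthly rate r = 22.1%/12 = 1.84167% = 0.0184167.
Recurrence: B ← B·(1+r) − £100.00.
Month 1: interest £36.83; balance after payment £1,936.83.
Month 2: interest £35.67; balance after payment £1,872.50.
Closed form: n = −ln(1 − rB₀/P)/ln(1+r) = −ln(0.63167)/ln(1.01842) ≈ 25.173, so the balance reaches zero during payment 26.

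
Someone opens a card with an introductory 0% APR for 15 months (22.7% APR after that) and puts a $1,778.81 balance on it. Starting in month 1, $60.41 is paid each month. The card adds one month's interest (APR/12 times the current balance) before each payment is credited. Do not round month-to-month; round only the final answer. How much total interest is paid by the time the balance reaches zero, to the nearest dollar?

$156

Promo months 1–15 at r₀ = 0%/12 = 0; months 16+ at r₁ = 22.7%/12 = 0.0189167.
After month 15 (no interest yet): B = $1,778.81 − 15·$60.41 = $872.66.
Then at r₁ with $60.41/mo: n₂ = −ln(1 − r₁·B/P)/ln(1+r₁) ≈ 17.03 → 18 more payments.
Total paid = 32·$60.41 + $1.99 = $1,935.11; interest = $1,935.11 − $1,778.81 = $156.30.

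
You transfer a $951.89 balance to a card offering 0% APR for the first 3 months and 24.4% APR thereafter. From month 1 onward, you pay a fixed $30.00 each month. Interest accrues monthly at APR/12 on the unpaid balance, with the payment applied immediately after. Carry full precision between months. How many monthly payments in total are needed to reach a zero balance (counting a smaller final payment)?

47 months

Promo months 1–3 at r₀ = 0%/12 = 0; months 4+ at r₁ = 24.4%/12 = 0.0203333.
After month 3 (no interest yet): B = $951.89 − 3·$30.00 = $861.89.
Then at r₁ with $30.00/mo: n₂ = −ln(1 − r₁·B/P)/ln(1+r₁) ≈ 43.59 → 44 more payments.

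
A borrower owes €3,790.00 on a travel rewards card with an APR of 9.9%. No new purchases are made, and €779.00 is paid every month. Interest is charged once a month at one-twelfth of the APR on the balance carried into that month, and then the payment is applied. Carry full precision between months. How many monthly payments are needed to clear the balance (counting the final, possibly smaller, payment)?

Monthly rate r = 9.9%/12 = 0.825% = 0.00825.
Recurrence: B ← B·(1+r) − €779.00.
Month 1: interest €31.27; balance after payment €3,042.27.
Month 2: interest €25.10; balance after payment €2,288.37.
Month 3: interest €18.88; balance after payment €1,528.25.
Month 4: interest €12.61; balance after payment €761.85.
Month 5: interest €6.29; balance after payment €0.00.

5 payments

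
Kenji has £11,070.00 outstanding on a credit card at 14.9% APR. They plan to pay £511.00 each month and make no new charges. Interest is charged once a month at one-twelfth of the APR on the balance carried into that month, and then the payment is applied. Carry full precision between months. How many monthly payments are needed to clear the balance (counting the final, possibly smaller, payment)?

Monthly rate r = 14.9%/12 = 1.24167% = 0.0124167.
Recurrence: B ← B·(1+r) − £511.00.
Month 1: interest £137.45; balance after payment £10,696.45.
Month 2: interest £132.81; balance after payment £10,318.27.
Closed form: n = −ln(1 − rB₀/P)/ln(1+r) = −ln(0.73101)/ln(1.01242) ≈ 25.391, so the balance reaches zero during payment 26.

26 months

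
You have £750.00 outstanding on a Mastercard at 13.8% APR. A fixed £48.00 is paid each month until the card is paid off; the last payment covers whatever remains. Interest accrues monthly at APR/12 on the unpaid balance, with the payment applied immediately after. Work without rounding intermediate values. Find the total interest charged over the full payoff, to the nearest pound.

Monthly rate r = 13.8%/12 = 1.15% = 0.0115.
Payoff takes n = ⌈−ln(1 − rB₀/P)/ln(1+r)⌉ = ⌈17.322⌉ = 18 payments; the last is £15.53.
Total paid = 17·£48.00 + £15.53 = £831.53.
Total interest = total paid − principal = £831.53 − £750.00 = £81.53.

£82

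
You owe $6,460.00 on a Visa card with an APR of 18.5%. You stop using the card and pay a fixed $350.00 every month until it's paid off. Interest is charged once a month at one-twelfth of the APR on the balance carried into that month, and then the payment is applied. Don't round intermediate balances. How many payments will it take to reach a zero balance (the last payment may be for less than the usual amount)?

Monthly rate r = 18.5%/12 = 1.54167% = 0.0154167.
Recurrence: B ← B·(1+r) − $350.00.
Month 1: interest $99.59; balance after payment $6,209.59.
Month 2: interest $95.73; balance after payment $5,955.32.
Closed form: n = −ln(1 − rB₀/P)/ln(1+r) = −ln(0.71545)/ln(1.01542) ≈ 21.886, so the balance reaches zero during payment 22.

22 payments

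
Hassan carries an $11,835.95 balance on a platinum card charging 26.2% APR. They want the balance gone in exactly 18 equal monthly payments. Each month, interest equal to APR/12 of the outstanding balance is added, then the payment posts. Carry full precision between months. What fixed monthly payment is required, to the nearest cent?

Monthly rate r = 26.2%/12 = 2.18333% = 0.0218333.
Level-payment amortization: P = B₀·r / (1 − (1+r)^(−n)) = 11835.95·0.0218333 / (1 − 1.02183^(−18)).
Denominator 1 − (1+r)^(−18) = 0.322110641.
P = 258.418 / 0.322110641 ≈ 802.27.

$802.27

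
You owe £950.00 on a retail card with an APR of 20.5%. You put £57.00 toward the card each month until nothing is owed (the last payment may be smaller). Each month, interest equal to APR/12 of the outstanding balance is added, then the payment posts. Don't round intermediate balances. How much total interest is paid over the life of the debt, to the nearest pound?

Monthly rate r = 20.5%/12 = 1.70833% = 0.0170833.
Payoff takes n = ⌈−ln(1 − rB₀/P)/ln(1+r)⌉ = ⌈19.782⌉ = 20 payments; the last is £44.64.
Total paid = 19·£57.00 + £44.64 = £1,127.64.
Total interest = total paid − principal = £1,127.64 − £950.00 = £177.64.

£178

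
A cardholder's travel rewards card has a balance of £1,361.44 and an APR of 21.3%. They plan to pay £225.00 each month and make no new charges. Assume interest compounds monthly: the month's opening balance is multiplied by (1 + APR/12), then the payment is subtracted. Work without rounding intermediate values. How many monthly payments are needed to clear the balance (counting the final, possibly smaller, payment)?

7 months

Monthly rate r = 21.3%/12 = 1.775% = 0.01775.
Recurrence: B ← B·(1+r) − £225.00.
Month 1: interest £24.17; balance after payment £1,160.61.
Month 2: interest £20.60; balance after payment £956.21.
Closed form: n = −ln(1 − rB₀/P)/ln(1+r) = −ln(0.8926)/ln(1.01775) ≈ 6.458, so the balance reaches zero during payment 7.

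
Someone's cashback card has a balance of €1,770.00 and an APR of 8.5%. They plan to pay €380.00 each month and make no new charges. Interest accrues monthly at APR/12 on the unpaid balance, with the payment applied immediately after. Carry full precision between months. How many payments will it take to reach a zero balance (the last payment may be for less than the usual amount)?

5 payments

Monthly rate r = 8.5%/12 = 0.708333% = 0.00708333.
Recurrence: B ← B·(1+r) − €380.00.
Month 1: interest €12.54; balance after payment €1,402.54.
Month 2: interest €9.93; balance after payment €1,032.47.
Month 3: interest €7.31; balance after payment €659.79.
Month 4: interest €4.67; balance after payment €284.46.
Month 5: interest €2.01; balance after payment €0.00.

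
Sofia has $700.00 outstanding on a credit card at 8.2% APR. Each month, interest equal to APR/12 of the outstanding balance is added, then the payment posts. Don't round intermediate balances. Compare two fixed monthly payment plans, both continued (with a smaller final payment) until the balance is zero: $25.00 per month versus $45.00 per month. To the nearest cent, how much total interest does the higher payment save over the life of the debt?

$36.99

Monthly rate r = 8.2%/12 = 0.683333% = 0.00683333.
At $25.00/mo: n = ⌈−ln(1 − rB₀/P)/ln(1+r)⌉ = 32 payments (last $4.62); total interest = total paid − $700.00 = $79.62.
At $45.00/mo: 17 payments (last $22.63); total interest $42.63.
Interest saved = $79.62 − $42.63 = $36.99.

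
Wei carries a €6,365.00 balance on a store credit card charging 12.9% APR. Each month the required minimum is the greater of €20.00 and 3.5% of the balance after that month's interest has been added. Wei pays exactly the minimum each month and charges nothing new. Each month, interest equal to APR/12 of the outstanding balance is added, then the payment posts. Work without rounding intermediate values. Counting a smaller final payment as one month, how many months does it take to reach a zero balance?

Monthly rate r = 12.9%/12 = 1.075% = 0.01075.
While 3.5% of the post-interest balance exceeds €20.00, each month B ← (B·(1+r))·(1 − 0.035), i.e. B shrinks by the factor (1+r)·0.965 = 0.97537.
This holds for months 1–98. Entering month 99 the balance is €552.79; 3.5% of the post-interest balance is now below €20.00, so the flat €20.00 minimum applies from here.
From month 99 a fixed €20.00 at rate r clears €552.79 in 33 more payments. Total: 98 + 33 = 131 months.

131 months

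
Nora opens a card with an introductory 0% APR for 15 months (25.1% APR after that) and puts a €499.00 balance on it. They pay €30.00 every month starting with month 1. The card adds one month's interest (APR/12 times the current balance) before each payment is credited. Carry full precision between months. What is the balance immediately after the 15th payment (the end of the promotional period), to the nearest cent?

€49.00

Promo months 1–15 at r₀ = 0%/12 = 0; months 16+ at r₁ = 25.1%/12 = 0.0209167.
After month 15 (no interest yet): B = €499.00 − 15·€30.00 = €49.00.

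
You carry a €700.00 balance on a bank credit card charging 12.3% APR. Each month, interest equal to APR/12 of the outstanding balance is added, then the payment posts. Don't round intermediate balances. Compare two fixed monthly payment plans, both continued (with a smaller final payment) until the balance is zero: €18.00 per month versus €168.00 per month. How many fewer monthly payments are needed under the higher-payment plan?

Monthly rate r = 12.3%/12 = 1.025% = 0.01025.
At €18.00/mo: n = ⌈−ln(1 − rB₀/P)/ln(1+r)⌉ = 50 payments (last €15.58); total interest = total paid − €700.00 = €197.58.
At €168.00/mo: 5 payments (last €47.22); total interest €19.22.
Payments saved = 50 − 5 = 45.

45 fewer payments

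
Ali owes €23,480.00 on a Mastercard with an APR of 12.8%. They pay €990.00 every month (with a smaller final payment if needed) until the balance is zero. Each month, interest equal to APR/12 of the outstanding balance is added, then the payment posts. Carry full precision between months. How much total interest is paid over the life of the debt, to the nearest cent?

Monthly rate r = 12.8%/12 = 1.06667% = 0.0106667.
Payoff takes n = ⌈−ln(1 − rB₀/P)/ln(1+r)⌉ = ⌈27.489⌉ = 28 payments; the last is €485.83.
Total paid = 27·€990.00 + €485.83 = €27,215.83.
Total interest = total paid − principal = €27,215.83 − €23,480.00 = €3,735.83.

€3,735.83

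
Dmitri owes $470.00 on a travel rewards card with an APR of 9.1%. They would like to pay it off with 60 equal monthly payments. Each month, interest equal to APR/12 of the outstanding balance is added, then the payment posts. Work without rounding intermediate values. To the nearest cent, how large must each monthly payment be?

$9.78

Monthly rate r = 9.1%/12 = 0.758333% = 0.00758333.
Level-payment amortization: P = B₀·r / (1 − (1+r)^(−n)) = 470.00·0.00758333 / (1 − 1.00758^(−60)).
Denominator 1 − (1+r)^(−60) = 0.364462044.
P = 3.56417 / 0.364462044 ≈ 9.78.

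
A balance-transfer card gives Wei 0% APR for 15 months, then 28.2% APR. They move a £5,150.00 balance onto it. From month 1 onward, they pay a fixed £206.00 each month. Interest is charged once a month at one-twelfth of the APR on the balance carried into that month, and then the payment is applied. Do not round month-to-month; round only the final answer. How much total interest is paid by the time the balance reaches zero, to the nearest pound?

Promo months 1–15 at r₀ = 0%/12 = 0; months 16+ at r₁ = 28.2%/12 = 0.0235.
After month 15 (no interest yet): B = £5,150.00 − 15·£206.00 = £2,060.00.
Then at r₁ with £206.00/mo: n₂ = −ln(1 − r₁·B/P)/ln(1+r₁) ≈ 11.53 → 12 more payments.
Total paid = 26·£206.00 + £110.30 = £5,466.30; interest = £5,466.30 − £5,150.00 = £316.30.

£316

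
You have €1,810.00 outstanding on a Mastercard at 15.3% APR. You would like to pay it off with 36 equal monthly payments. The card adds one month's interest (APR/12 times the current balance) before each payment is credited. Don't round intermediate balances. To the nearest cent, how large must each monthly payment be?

€63.01

Monthly rate r = 15.3%/12 = 1.275% = 0.01275.
Level-payment amortization: P = B₀·r / (1 − (1+r)^(−n)) = 1810.00·0.01275 / (1 − 1.01275^(−36)).
Denominator 1 − (1+r)^(−36) = 0.366248598.
P = 23.0775 / 0.366248598 ≈ 63.01.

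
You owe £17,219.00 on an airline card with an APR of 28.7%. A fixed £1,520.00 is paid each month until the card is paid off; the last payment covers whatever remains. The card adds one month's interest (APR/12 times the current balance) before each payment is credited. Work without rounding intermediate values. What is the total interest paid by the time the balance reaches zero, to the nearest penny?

£3,106.97

Monthly rate r = 28.7%/12 = 2.39167% = 0.0239167.
Payoff takes n = ⌈−ln(1 − rB₀/P)/ln(1+r)⌉ = ⌈13.370⌉ = 14 payments; the last is £565.97.
Total paid = 13·£1,520.00 + £565.97 = £20,325.97.
Total interest = total paid − principal = £20,325.97 − £17,219.00 = £3,106.97.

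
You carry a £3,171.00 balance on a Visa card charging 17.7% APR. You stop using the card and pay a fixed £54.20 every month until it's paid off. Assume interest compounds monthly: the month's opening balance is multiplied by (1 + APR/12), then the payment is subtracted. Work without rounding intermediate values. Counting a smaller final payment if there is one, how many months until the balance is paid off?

136 months

Monthly rate r = 17.7%/12 = 1.475% = 0.01475.
Recurrence: B ← B·(1+r) − £54.20.
Month 1: interest £46.77; balance after payment £3,163.57.
Month 2: interest £46.66; balance after payment £3,156.03.
Closed form: n = −ln(1 − rB₀/P)/ln(1+r) = −ln(0.13704)/ln(1.01475) ≈ 135.734, so the balance reaches zero during payment 136.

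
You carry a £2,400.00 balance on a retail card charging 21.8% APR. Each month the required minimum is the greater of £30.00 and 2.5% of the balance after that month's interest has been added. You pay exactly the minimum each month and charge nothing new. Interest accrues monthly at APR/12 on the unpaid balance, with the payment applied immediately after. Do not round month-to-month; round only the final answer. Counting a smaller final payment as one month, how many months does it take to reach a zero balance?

Monthly rate r = 21.8%/12 = 1.81667% = 0.0181667.
While 2.5% of the post-interest balance exceeds £30.00, each month B ← (B·(1+r))·(1 − 0.025), i.e. B shrinks by the factor (1+r)·0.975 = 0.99271.
This holds for months 1–98. Entering month 99 the balance is £1,171.96; 2.5% of the post-interest balance is now below £30.00, so the flat £30.00 minimum applies from here.
From month 99 a fixed £30.00 at rate r clears £1,171.96 in 69 more payments. Total: 98 + 69 = 167 months.

167 months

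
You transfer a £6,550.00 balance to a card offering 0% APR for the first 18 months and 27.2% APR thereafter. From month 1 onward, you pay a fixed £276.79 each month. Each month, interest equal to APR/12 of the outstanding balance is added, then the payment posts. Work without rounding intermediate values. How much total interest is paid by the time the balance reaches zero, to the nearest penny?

Promo months 1–18 at r₀ = 0%/12 = 0; months 19+ at r₁ = 27.2%/12 = 0.0226667.
After month 18 (no interest yet): B = £6,550.00 − 18·£276.79 = £1,567.78.
Then at r₁ with £276.79/mo: n₂ = −ln(1 − r₁·B/P)/ln(1+r₁) ≈ 6.13 → 7 more payments.
Total paid = 24·£276.79 + £36.52 = £6,679.48; interest = £6,679.48 − £6,550.00 = £129.48.

£129.48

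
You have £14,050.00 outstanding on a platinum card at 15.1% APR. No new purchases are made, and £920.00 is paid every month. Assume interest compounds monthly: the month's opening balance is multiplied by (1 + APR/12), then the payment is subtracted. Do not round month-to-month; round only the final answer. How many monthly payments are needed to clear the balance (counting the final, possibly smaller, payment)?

18 payments

Monthly rate r = 15.1%/12 = 1.25833% = 0.0125833.
Recurrence: B ← B·(1+r) − £920.00.
Month 1: interest £176.80; balance after payment £13,306.80.
Month 2: interest £167.44; balance after payment £12,554.24.
Closed form: n = −ln(1 − rB₀/P)/ln(1+r) = −ln(0.80783)/ln(1.01258) ≈ 17.066, so the balance reaches zero during payment 18.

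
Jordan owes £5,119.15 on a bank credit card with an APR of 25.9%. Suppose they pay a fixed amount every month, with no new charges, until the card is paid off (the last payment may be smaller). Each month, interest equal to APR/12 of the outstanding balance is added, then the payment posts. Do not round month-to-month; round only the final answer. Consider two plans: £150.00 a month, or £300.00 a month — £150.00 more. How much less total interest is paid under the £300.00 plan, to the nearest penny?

£2,917.42

Monthly rate r = 25.9%/12 = 2.15833% = 0.0215833.
At £150.00/mo: n = ⌈−ln(1 − rB₀/P)/ln(1+r)⌉ = 63 payments (last £71.41); total interest = total paid − £5,119.15 = £4,252.26.
At £300.00/mo: 22 payments (last £153.99); total interest £1,334.84.
Interest saved = £4,252.26 − £1,334.84 = £2,917.42.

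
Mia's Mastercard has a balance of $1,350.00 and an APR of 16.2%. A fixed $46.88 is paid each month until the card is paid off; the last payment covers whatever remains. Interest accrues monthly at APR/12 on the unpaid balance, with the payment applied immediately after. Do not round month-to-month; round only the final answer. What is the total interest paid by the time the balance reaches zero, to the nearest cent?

$371.01

Monthly rate r = 16.2%/12 = 1.35% = 0.0135.
Payoff takes n = ⌈−ln(1 − rB₀/P)/ln(1+r)⌉ = ⌈36.710⌉ = 37 payments; the last is $33.33.
Total paid = 36·$46.88 + $33.33 = $1,721.01.
Total interest = total paid − principal = $1,721.01 − $1,350.00 = $371.01.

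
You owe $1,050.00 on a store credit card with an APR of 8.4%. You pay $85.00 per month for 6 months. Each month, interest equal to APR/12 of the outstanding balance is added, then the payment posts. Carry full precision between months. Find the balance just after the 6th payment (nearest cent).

Monthly rate r = 8.4%/12 = 0.7% = 0.007.
Each month: B ← B·(1+r) − $85.00.
Month 1: interest $7.35; balance after payment $972.35.
Month 2: interest $6.81; balance after payment $894.16.
Month 3: interest $6.26; balance after payment $815.42.
Month 4: interest $5.71; balance after payment $736.12.
Month 5: interest $5.15; balance after payment $656.28.
Month 6: interest $4.59; balance after payment $575.87.

$575.87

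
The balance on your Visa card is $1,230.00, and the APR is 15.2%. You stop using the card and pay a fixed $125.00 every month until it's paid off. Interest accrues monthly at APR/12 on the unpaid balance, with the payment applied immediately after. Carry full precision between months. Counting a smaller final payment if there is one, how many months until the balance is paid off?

11 payments

Monthly rate r = 15.2%/12 = 1.26667% = 0.0126667.
Recurrence: B ← B·(1+r) − $125.00.
Month 1: interest $15.58; balance after payment $1,120.58.
Month 2: interest $14.19; balance after payment $1,009.77.
Closed form: n = −ln(1 − rB₀/P)/ln(1+r) = −ln(0.87536)/ln(1.01267) ≈ 10.576, so the balance reaches zero during payment 11.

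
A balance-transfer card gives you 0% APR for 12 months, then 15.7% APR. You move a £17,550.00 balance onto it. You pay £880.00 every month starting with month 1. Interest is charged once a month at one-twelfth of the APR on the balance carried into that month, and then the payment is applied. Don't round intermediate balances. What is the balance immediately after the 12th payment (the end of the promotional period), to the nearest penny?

Promo months 1–12 at r₀ = 0%/12 = 0; months 13+ at r₁ = 15.7%/12 = 0.0130833.
After month 12 (no interest yet): B = £17,550.00 − 12·£880.00 = £6,990.00.

£6,990.00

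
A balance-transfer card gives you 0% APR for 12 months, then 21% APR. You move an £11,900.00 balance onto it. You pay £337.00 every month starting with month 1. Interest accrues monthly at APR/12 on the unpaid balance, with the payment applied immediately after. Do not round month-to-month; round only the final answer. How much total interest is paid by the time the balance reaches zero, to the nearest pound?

£2,327

Promo months 1–12 at r₀ = 0%/12 = 0; months 13+ at r₁ = 21%/12 = 0.0175.
After month 12 (no interest yet): B = £11,900.00 − 12·£337.00 = £7,856.00.
Then at r₁ with £337.00/mo: n₂ = −ln(1 − r₁·B/P)/ln(1+r₁) ≈ 30.21 → 31 more payments.
Total paid = 42·£337.00 + £72.55 = £14,226.55; interest = £14,226.55 − £11,900.00 = £2,326.55.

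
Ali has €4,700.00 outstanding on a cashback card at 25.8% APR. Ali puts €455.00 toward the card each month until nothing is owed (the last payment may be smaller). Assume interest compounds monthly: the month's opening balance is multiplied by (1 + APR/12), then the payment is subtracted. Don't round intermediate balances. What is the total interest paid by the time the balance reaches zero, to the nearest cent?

€672.55

Monthly rate r = 25.8%/12 = 2.15% = 0.0215.
Payoff takes n = ⌈−ln(1 − rB₀/P)/ln(1+r)⌉ = ⌈11.806⌉ = 12 payments; the last is €367.55.
Total paid = 11·€455.00 + €367.55 = €5,372.55.
Total interest = total paid − principal = €5,372.55 − €4,700.00 = €672.55.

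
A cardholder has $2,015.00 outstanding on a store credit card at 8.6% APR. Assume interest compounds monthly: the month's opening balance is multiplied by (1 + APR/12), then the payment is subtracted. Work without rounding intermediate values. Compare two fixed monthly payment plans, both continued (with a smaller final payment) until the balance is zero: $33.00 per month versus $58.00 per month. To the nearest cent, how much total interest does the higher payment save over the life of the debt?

$334.16

Monthly rate r = 8.6%/12 = 0.716667% = 0.00716667.
At $33.00/mo: n = ⌈−ln(1 − rB₀/P)/ln(1+r)⌉ = 81 payments (last $19.69); total interest = total paid − $2,015.00 = $644.69.
At $58.00/mo: 41 payments (last $5.53); total interest $310.53.
Interest saved = $644.69 − $310.53 = $334.16.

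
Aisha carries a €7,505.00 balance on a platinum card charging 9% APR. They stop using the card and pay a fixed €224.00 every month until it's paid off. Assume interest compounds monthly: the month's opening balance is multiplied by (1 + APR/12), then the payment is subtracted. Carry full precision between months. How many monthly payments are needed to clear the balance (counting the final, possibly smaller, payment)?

39 payments

Monthly rate r = 9%/12 = 0.75% = 0.0075.
Recurrence: B ← B·(1+r) − €224.00.
Month 1: interest €56.29; balance after payment €7,337.29.
Month 2: interest €55.03; balance after payment €7,168.32.
Closed form: n = −ln(1 − rB₀/P)/ln(1+r) = −ln(0.74872)/ln(1.0075) ≈ 38.730, so the balance reaches zero during payment 39.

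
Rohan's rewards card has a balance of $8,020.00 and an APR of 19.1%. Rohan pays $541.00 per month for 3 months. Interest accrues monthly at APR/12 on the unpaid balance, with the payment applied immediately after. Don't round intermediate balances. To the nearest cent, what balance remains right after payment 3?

Monthly rate r = 19.1%/12 = 1.59167% = 0.0159167.
Each month: B ← B·(1+r) − $541.00.
Month 1: interest $127.65; balance after payment $7,606.65.
Month 2: interest $121.07; balance after payment $7,186.72.
Month 3: interest $114.39; balance after payment $6,760.11.

$6,760.11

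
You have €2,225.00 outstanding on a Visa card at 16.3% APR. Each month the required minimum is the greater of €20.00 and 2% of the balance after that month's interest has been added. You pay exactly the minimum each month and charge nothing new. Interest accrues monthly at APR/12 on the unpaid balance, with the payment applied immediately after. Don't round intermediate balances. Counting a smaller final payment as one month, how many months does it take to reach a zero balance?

204 months

Monthly rate r = 16.3%/12 = 1.35833% = 0.0135833.
While 2% of the post-interest balance exceeds €20.00, each month B ← (B·(1+r))·(1 − 0.02), i.e. B shrinks by the factor (1+r)·0.98 = 0.99331.
This holds for months 1–122. Entering month 123 the balance is €981.22; 2% of the post-interest balance is now below €20.00, so the flat €20.00 minimum applies from here.
From month 123 a fixed €20.00 at rate r clears €981.22 in 82 more payments. Total: 122 + 82 = 204 months.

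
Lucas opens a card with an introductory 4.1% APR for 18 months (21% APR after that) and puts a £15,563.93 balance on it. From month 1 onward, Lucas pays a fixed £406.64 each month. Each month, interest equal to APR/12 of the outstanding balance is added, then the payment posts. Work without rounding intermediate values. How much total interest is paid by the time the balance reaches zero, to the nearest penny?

Promo months 1–18 at r₀ = 4.1%/12 = 0.00341667; months 19+ at r₁ = 21%/12 = 0.0175.
After month 18: iterate B ← B·(1+r₀) − £406.64 for 18 months → £9,013.41.
Then at r₁ with £406.64/mo: n₂ = −ln(1 − r₁·B/P)/ln(1+r₁) ≈ 28.29 → 29 more payments.
Total paid = 46·£406.64 + £120.12 = £18,825.56; interest = £18,825.56 − £15,563.93 = £3,261.63.

£3,261.63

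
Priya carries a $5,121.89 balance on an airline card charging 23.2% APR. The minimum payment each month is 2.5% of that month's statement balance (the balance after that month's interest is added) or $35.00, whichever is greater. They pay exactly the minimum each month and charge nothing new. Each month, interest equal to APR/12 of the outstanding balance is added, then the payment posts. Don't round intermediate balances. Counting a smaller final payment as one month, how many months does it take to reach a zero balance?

288 months

Monthly rate r = 23.2%/12 = 1.93333% = 0.0193333.
While 2.5% of the post-interest balance exceeds $35.00, each month B ← (B·(1+r))·(1 − 0.025), i.e. B shrinks by the factor (1+r)·0.975 = 0.99385.
This holds for months 1–214. Entering month 215 the balance is $1,368.01; 2.5% of the post-interest balance is now below $35.00, so the flat $35.00 minimum applies from here.
From month 215 a fixed $35.00 at rate r clears $1,368.01 in 74 more payments. Total: 214 + 74 = 288 months.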